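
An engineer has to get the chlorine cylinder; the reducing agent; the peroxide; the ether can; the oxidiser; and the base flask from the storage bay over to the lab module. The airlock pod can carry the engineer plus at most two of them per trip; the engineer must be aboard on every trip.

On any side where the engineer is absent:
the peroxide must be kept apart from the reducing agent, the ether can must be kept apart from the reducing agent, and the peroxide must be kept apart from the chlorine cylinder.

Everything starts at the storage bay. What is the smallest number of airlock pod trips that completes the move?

Counting alone: the engineer can take at most 2 across per trip to the lab module, so moving all 6 needs at least 3 loaded trips out, with a return between consecutive ones — at least 5 crossings.
The plan below uses exactly 5 crossings, so it is optimal:
1. Engineer goes to the lab module with the chlorine cylinder and the reducing agent.
2. Engineer goes back to the storage bay alone.
3. Engineer goes to the lab module with the base flask and the oxidiser.
4. Engineer goes back to the storage bay alone.
5. Engineer goes to the lab module with the ether can and the peroxide.

5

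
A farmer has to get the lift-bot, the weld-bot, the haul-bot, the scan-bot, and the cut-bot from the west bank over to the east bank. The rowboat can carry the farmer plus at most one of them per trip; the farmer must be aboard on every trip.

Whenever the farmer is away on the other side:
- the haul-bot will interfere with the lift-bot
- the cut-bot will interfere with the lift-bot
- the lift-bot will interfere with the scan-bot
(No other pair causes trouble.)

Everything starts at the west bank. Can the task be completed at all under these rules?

Following every safe sequence of crossings from the start, the most of the 5 that can be at the east bank as the rowboat arrives there on crossings 1, 3, 5 is 1, 2, 3 respectively; the best ever achieved is 3 of 5.
From crossing 7 on, no configuration arises that was not already reachable earlier: only 18 distinct safe configurations (who is on which side, and where the rowboat is) can ever be reached, none of them has everyone across, and every continuation just revisits them. So no valid plan exists.

No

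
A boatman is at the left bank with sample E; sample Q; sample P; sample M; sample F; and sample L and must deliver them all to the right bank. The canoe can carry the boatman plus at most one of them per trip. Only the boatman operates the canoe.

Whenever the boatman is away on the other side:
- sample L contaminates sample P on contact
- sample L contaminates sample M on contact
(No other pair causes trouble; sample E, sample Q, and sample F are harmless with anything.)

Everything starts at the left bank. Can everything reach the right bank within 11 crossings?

No

Counting alone: the boatman can take at most 1 across per trip to the right bank, so moving all 6 needs at least 6 loaded trips out, with a return between consecutive ones — at least 11 crossings.
The safety rule pushes this higher. Following every safe sequence of crossings, the most of the 6 that can be at the right bank as the canoe arrives there on crossing 11 is 5 — never all 6.
So the move cannot be finished within 11 crossings. (The shortest complete plan takes 13:)
1. Boatman goes to the right bank with sample L.
2. Boatman goes back to the left bank alone.
3. Boatman goes to the right bank with sample E.
4. Boatman goes back to the left bank alone.
5. Boatman goes to the right bank with sample Q.
6. Boatman goes back to the left bank alone.
7. Boatman goes to the right bank with sample P.
8. Boatman goes back to the left bank with sample L.
9. Boatman goes to the right bank with sample M.
10. Boatman goes back to the left bank alone.
11. Boatman goes to the right bank with sample F.
12. Boatman goes back to the left bank alone.
13. Boatman goes to the right bank with sample L.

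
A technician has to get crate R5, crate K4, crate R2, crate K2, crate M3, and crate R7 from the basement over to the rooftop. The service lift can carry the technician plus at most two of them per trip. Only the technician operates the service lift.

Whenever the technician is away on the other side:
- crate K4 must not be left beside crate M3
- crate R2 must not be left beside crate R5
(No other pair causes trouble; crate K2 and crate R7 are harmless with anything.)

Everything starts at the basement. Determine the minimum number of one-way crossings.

5

Counting alone: the technician can take at most 2 across per trip to the rooftop, so moving all 6 needs at least 3 loaded trips out, with a return between consecutive ones — at least 5 crossings.
The plan below uses exactly 5 crossings, so it is optimal:
1. Technician goes to the rooftop with crate K4 and crate R5.
2. Technician goes back to the basement alone.
3. Technician goes to the rooftop with crate K2 and crate R7.
4. Technician goes back to the basement alone.
5. Technician goes to the rooftop with crate M3 and crate R2.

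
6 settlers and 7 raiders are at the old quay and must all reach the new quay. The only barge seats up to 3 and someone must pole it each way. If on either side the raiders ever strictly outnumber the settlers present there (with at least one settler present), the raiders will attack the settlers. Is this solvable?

No

The raiders already outnumber the settlers at the old quay before anyone moves, so the starting position itself is disallowed.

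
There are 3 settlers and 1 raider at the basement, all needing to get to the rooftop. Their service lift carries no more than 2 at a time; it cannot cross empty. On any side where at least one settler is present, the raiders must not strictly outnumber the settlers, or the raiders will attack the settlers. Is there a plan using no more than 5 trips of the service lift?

Yes — this plan uses 5 crossings (≤ 5):
1. 1 settler and 1 raider → the rooftop.  (the basement: 2S 0R; the rooftop: 1S 1R)
2. 1 raider ← the basement.  (the basement: 2S 1R; the rooftop: 1S 0R)
3. 1 settler and 1 raider → the rooftop.  (the basement: 1S 0R; the rooftop: 2S 1R)
4. 1 raider ← the basement.  (the basement: 1S 1R; the rooftop: 2S 0R)
5. 1 settler and 1 raider → the rooftop.  (the basement: 0S 0R; the rooftop: 3S 1R)

Yes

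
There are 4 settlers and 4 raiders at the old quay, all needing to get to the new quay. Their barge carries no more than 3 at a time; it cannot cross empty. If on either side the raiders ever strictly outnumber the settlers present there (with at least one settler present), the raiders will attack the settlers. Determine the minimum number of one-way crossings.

Counting alone: each trip to the new quay takes at most 3 across and each return brings at least 1 back, so after t trips out (and t−1 returns) at most 3t − (t−1) of the 8 are across; that first reaches 8 at t = 4, so at least 7 crossings are needed.
The safety rule pushes this higher. Following every safe sequence of crossings, the most of the 8 that can be at the new quay as the barge arrives there on crossing 7 is 7 — never all 8.
So no plan with fewer than 9 crossings exists, and this one achieves 9:
1. 2 raiders → the new quay.  (the old quay: 4S 2R; the new quay: 0S 2R)
2. 1 raider ← the old quay.  (the old quay: 4S 3R; the new quay: 0S 1R)
3. 3 raiders → the new quay.  (the old quay: 4S 0R; the new quay: 0S 4R)
4. 1 raider ← the old quay.  (the old quay: 4S 1R; the new quay: 0S 3R)
5. 3 settlers → the new quay.  (the old quay: 1S 1R; the new quay: 3S 3R)
6. 1 settler and 1 raider ← the old quay.  (the old quay: 2S 2R; the new quay: 2S 2R)
7. 2 settlers → the new quay.  (the old quay: 0S 2R; the new quay: 4S 2R)
8. 1 raider ← the old quay.  (the old quay: 0S 3R; the new quay: 4S 1R)
9. 3 raiders → the new quay.  (the old quay: 0S 0R; the new quay: 4S 4R)

9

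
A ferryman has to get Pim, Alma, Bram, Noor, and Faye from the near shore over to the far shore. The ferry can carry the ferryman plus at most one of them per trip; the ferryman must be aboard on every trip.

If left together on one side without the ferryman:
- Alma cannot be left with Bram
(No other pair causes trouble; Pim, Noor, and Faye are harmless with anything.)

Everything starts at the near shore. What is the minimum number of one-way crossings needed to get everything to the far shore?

Counting alone: the ferryman can take at most 1 across per trip to the far shore, so moving all 5 needs at least 5 loaded trips out, with a return between consecutive ones — at least 9 crossings.
The plan below uses exactly 9 crossings, so it is optimal:
1. Ferryman goes to the far shore with Alma.  [the near shore: Bram, Faye, Noor, Pim | the far shore: Alma]
2. Ferryman goes back to the near shore alone.  [the near shore: Bram, Faye, Noor, Pim | the far shore: Alma]
3. Ferryman goes to the far shore with Pim.  [the near shore: Bram, Faye, Noor | the far shore: Alma, Pim]
4. Ferryman goes back to the near shore alone.  [the near shore: Bram, Faye, Noor | the far shore: Alma, Pim]
5. Ferryman goes to the far shore with Noor.  [the near shore: Bram, Faye | the far shore: Alma, Noor, Pim]
6. Ferryman goes back to the near shore alone.  [the near shore: Bram, Faye | the far shore: Alma, Noor, Pim]
7. Ferryman goes to the far shore with Faye.  [the near shore: Bram | the far shore: Alma, Faye, Noor, Pim]
8. Ferryman goes back to the near shore alone.  [the near shore: Bram | the far shore: Alma, Faye, Noor, Pim]
9. Ferryman goes to the far shore with Bram.  [the near shore: — | the far shore: Alma, Bram, Faye, Noor, Pim]

9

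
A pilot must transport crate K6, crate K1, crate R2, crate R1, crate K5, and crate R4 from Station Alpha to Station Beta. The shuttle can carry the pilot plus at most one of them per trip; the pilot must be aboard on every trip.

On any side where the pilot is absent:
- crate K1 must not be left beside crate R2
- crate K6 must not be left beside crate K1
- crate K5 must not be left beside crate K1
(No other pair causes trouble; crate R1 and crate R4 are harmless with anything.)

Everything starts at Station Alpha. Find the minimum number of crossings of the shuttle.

Following every safe sequence of crossings from the start, the most of the 6 that can be at Station Beta as the shuttle arrives there on crossings 1, 3, 5, 7 is 1, 2, 3, 4 respectively; the best ever achieved is 4 of 6.
From crossing 9 on, no configuration arises that was not already reachable earlier: only 36 distinct safe configurations (who is on which side, and where the shuttle is) can ever be reached, none of them has everyone across, and every continuation just revisits them. So no valid plan exists.

impossible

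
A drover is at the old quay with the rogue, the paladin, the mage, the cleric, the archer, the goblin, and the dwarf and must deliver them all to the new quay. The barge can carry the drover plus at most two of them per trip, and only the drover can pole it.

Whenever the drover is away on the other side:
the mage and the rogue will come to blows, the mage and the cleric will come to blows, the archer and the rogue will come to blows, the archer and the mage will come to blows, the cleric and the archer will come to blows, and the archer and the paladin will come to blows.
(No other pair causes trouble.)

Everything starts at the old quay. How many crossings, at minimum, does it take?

11

Counting alone: the drover can take at most 2 across per trip to the new quay, so moving all 7 needs at least 4 loaded trips out, with a return between consecutive ones — at least 7 crossings.
The safety rule pushes this higher. Following every safe sequence of crossings, the most of the 7 that can be at the new quay as the barge arrives there on crossings 7, 9 is 5, 6 respectively — never all 7.
So no plan with fewer than 11 crossings exists, and this one achieves 11:
1. Drover goes to the new quay with the archer and the mage.
2. Drover goes back to the old quay with the mage.
3. Drover goes to the new quay with the cleric and the rogue.
4. Drover goes back to the old quay with the archer.
5. Drover goes to the new quay with the mage and the paladin.
6. Drover goes back to the old quay with the mage.
7. Drover goes to the new quay with the goblin and the mage.
8. Drover goes back to the old quay with the mage.
9. Drover goes to the new quay with the dwarf and the mage.
10. Drover goes back to the old quay with the mage.
11. Drover goes to the new quay with the archer and the mage.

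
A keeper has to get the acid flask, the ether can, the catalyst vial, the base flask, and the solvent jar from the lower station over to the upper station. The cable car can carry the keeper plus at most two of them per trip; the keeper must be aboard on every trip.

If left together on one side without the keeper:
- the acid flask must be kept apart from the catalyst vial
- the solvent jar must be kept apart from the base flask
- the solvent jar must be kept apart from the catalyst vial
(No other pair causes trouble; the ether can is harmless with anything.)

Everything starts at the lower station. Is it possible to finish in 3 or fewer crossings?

No

Counting alone: the keeper can take at most 2 across per trip to the upper station, so moving all 5 needs at least 3 loaded trips out, with a return between consecutive ones — at least 5 crossings.
Since 3 < 5, 3 crossings cannot be enough. (The shortest complete plan in fact takes 5:)
1. Keeper goes to the upper station with the acid flask and the solvent jar.
2. Keeper goes back to the lower station alone.
3. Keeper goes to the upper station with the ether can.
4. Keeper goes back to the lower station alone.
5. Keeper goes to the upper station with the base flask and the catalyst vial.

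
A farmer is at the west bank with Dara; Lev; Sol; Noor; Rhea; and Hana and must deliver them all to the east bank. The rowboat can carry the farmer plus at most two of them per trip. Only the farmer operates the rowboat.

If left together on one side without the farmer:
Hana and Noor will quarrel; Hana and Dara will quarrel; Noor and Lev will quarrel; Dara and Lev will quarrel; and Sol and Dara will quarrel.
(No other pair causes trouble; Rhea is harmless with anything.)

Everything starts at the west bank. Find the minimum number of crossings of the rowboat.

Counting alone: the farmer can take at most 2 across per trip to the east bank, so moving all 6 needs at least 3 loaded trips out, with a return between consecutive ones — at least 5 crossings.
The safety rule pushes this higher. Following every safe sequence of crossings, the most of the 6 that can be at the east bank as the rowboat arrives there on crossing 5 is 5 — never all 6.
So no plan with fewer than 7 crossings exists, and this one achieves 7:
1. Farmer goes to the east bank with Dara and Noor.
2. Farmer goes back to the west bank alone.
3. Farmer goes to the east bank with Lev and Sol.
4. Farmer goes back to the west bank with Dara and Noor.
5. Farmer goes to the east bank with Hana and Rhea.
6. Farmer goes back to the west bank alone.
7. Farmer goes to the east bank with Dara and Noor.

7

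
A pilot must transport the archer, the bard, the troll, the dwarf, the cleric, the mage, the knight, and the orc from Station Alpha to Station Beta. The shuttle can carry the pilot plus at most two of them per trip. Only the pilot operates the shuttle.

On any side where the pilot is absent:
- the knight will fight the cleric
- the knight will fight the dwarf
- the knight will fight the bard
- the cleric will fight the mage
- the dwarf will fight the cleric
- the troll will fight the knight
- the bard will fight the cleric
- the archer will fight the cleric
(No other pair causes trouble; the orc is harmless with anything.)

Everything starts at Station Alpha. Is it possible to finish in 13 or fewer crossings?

Yes — this plan uses 13 crossings (≤ 13):
1. Pilot goes to Station Beta with the cleric and the knight.
2. Pilot goes back to Station Alpha with the cleric.
3. Pilot goes to Station Beta with the archer and the cleric.
4. Pilot goes back to Station Alpha with the cleric.
5. Pilot goes to Station Beta with the cleric and the mage.
6. Pilot goes back to Station Alpha with the cleric.
7. Pilot goes to Station Beta with the bard and the dwarf.
8. Pilot goes back to Station Alpha with the knight.
9. Pilot goes to Station Beta with the cleric and the troll.
10. Pilot goes back to Station Alpha with the cleric.
11. Pilot goes to Station Beta with the cleric and the orc.
12. Pilot goes back to Station Alpha with the cleric.
13. Pilot goes to Station Beta with the cleric and the knight.

Yes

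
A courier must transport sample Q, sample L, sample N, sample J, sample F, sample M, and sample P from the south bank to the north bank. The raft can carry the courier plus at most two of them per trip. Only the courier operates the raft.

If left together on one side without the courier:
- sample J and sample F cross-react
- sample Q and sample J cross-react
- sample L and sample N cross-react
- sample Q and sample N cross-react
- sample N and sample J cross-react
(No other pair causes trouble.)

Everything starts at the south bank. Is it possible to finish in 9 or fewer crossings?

No

Counting alone: the courier can take at most 2 across per trip to the north bank, so moving all 7 needs at least 4 loaded trips out, with a return between consecutive ones — at least 7 crossings.
The safety rule pushes this higher. Following every safe sequence of crossings, the most of the 7 that can be at the north bank as the raft arrives there on crossings 7, 9 is 5, 6 respectively — never all 7.
So the move cannot be finished within 9 crossings. (The shortest complete plan takes 11:)
1. Courier goes to the north bank with sample J and sample N.  [the south bank: sample F, sample L, sample M, sample P, sample Q | the north bank: sample J, sample N]
2. Courier goes back to the south bank with sample N.  [the south bank: sample F, sample L, sample M, sample N, sample P, sample Q | the north bank: sample J]
3. Courier goes to the north bank with sample L and sample Q.  [the south bank: sample F, sample M, sample N, sample P | the north bank: sample J, sample L, sample Q]
4. Courier goes back to the south bank with sample Q.  [the south bank: sample F, sample M, sample N, sample P, sample Q | the north bank: sample J, sample L]
5. Courier goes to the north bank with sample F and sample Q.  [the south bank: sample M, sample N, sample P | the north bank: sample F, sample J, sample L, sample Q]
6. Courier goes back to the south bank with sample J.  [the south bank: sample J, sample M, sample N, sample P | the north bank: sample F, sample L, sample Q]
7. Courier goes to the north bank with sample M and sample N.  [the south bank: sample J, sample P | the north bank: sample F, sample L, sample M, sample N, sample Q]
8. Courier goes back to the south bank with sample N.  [the south bank: sample J, sample N, sample P | the north bank: sample F, sample L, sample M, sample Q]
9. Courier goes to the north bank with sample N and sample P.  [the south bank: sample J | the north bank: sample F, sample L, sample M, sample N, sample P, sample Q]
10. Courier goes back to the south bank with sample N.  [the south bank: sample J, sample N | the north bank: sample F, sample L, sample M, sample P, sample Q]
11. Courier goes to the north bank with sample J and sample N.  [the south bank: — | the north bank: sample F, sample J, sample L, sample M, sample N, sample P, sample Q]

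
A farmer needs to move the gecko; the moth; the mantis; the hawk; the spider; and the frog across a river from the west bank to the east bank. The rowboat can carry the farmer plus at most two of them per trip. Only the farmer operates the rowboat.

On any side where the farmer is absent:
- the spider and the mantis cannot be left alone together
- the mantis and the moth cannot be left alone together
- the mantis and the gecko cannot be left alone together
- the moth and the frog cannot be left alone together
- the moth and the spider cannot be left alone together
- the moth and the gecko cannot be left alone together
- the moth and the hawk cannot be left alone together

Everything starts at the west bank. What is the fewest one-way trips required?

Counting alone: the farmer can take at most 2 across per trip to the east bank, so moving all 6 needs at least 3 loaded trips out, with a return between consecutive ones — at least 5 crossings.
The safety rule pushes this higher. Following every safe sequence of crossings, the most of the 6 that can be at the east bank as the rowboat arrives there on crossings 5, 7 is 4, 5 respectively — never all 6.
So no plan with fewer than 9 crossings exists, and this one achieves 9:
1. Farmer goes to the east bank with the mantis and the moth.  [the west bank: the frog, the gecko, the hawk, the spider | the east bank: the mantis, the moth]
2. Farmer goes back to the west bank with the moth.  [the west bank: the frog, the gecko, the hawk, the moth, the spider | the east bank: the mantis]
3. Farmer goes to the east bank with the hawk and the moth.  [the west bank: the frog, the gecko, the spider | the east bank: the hawk, the mantis, the moth]
4. Farmer goes back to the west bank with the moth.  [the west bank: the frog, the gecko, the moth, the spider | the east bank: the hawk, the mantis]
5. Farmer goes to the east bank with the frog and the moth.  [the west bank: the gecko, the spider | the east bank: the frog, the hawk, the mantis, the moth]
6. Farmer goes back to the west bank with the moth.  [the west bank: the gecko, the moth, the spider | the east bank: the frog, the hawk, the mantis]
7. Farmer goes to the east bank with the gecko and the spider.  [the west bank: the moth | the east bank: the frog, the gecko, the hawk, the mantis, the spider]
8. Farmer goes back to the west bank with the mantis.  [the west bank: the mantis, the moth | the east bank: the frog, the gecko, the hawk, the spider]
9. Farmer goes to the east bank with the mantis and the moth.  [the west bank: — | the east bank: the frog, the gecko, the hawk, the mantis, the moth, the spider]

9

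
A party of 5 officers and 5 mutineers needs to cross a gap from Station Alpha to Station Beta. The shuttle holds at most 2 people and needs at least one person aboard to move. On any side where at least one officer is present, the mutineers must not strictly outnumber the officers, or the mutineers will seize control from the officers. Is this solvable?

Following every safe sequence of crossings from the start, the most of the 10 that can be at Station Beta as the shuttle arrives there on crossings 1, 3, 5, 7 is 2, 3, 4, 5 respectively; the best ever achieved is 5 of 10.
From crossing 9 on, no configuration arises that was not already reachable earlier: only 13 distinct safe configurations (who is on which side, and where the shuttle is) can ever be reached, none of them has everyone across, and every continuation just revisits them. They are: 0 officers + 0 mutineers across (shuttle back at the start); 0 officers + 1 mutineer across (shuttle there); 0 officers + 1 mutineer across (shuttle back at the start); 0 officers + 2 mutineers across (shuttle there); 0 officers + 2 mutineers across (shuttle back at the start); 0 officers + 3 mutineers across (shuttle there); 0 officers + 3 mutineers across (shuttle back at the start); 0 officers + 4 mutineers across (shuttle there); 0 officers + 4 mutineers across (shuttle back at the start); 0 officers + 5 mutineers across (shuttle there); 1 officer + 1 mutineer across (shuttle there); 1 officer + 1 mutineer across (shuttle back at the start); 2 officers + 2 mutineers across (shuttle there). So no valid plan exists.

No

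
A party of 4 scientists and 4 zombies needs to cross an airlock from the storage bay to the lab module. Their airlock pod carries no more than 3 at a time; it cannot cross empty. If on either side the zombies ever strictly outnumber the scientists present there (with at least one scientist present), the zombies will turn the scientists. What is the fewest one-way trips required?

Counting alone: each trip to the lab module takes at most 3 across and each return brings at least 1 back, so after t trips out (and t−1 returns) at most 3t − (t−1) of the 8 are across; that first reaches 8 at t = 4, so at least 7 crossings are needed.
The safety rule pushes this higher. Following every safe sequence of crossings, the most of the 8 that can be at the lab module as the airlock pod arrives there on crossing 7 is 7 — never all 8.
So no plan with fewer than 9 crossings exists, and this one achieves 9:
1. 2 zombies → the lab module.  (the storage bay: 4S 2Z; the lab module: 0S 2Z)
2. 1 zombie ← the storage bay.  (the storage bay: 4S 3Z; the lab module: 0S 1Z)
3. 3 zombies → the lab module.  (the storage bay: 4S 0Z; the lab module: 0S 4Z)
4. 1 zombie ← the storage bay.  (the storage bay: 4S 1Z; the lab module: 0S 3Z)
5. 3 scientists → the lab module.  (the storage bay: 1S 1Z; the lab module: 3S 3Z)
6. 1 scientist and 1 zombie ← the storage bay.  (the storage bay: 2S 2Z; the lab module: 2S 2Z)
7. 2 scientists → the lab module.  (the storage bay: 0S 2Z; the lab module: 4S 2Z)
8. 1 zombie ← the storage bay.  (the storage bay: 0S 3Z; the lab module: 4S 1Z)
9. 3 zombies → the lab module.  (the storage bay: 0S 0Z; the lab module: 4S 4Z)

9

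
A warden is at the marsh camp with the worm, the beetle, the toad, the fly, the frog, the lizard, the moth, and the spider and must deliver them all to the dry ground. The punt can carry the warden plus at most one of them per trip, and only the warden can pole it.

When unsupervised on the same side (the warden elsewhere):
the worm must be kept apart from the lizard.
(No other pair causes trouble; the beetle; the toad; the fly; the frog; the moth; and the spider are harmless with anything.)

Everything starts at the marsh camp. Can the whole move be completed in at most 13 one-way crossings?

Counting alone: the warden can take at most 1 across per trip to the dry ground, so moving all 8 needs at least 8 loaded trips out, with a return between consecutive ones — at least 15 crossings.
Since 13 < 15, 13 crossings cannot be enough. (The shortest complete plan in fact takes 15:)
1. Warden goes to the dry ground with the worm.  [the marsh camp: the beetle, the fly, the frog, the lizard, the moth, the spider, the toad | the dry ground: the worm]
2. Warden goes back to the marsh camp alone.  [the marsh camp: the beetle, the fly, the frog, the lizard, the moth, the spider, the toad | the dry ground: the worm]
3. Warden goes to the dry ground with the beetle.  [the marsh camp: the fly, the frog, the lizard, the moth, the spider, the toad | the dry ground: the beetle, the worm]
4. Warden goes back to the marsh camp alone.  [the marsh camp: the fly, the frog, the lizard, the moth, the spider, the toad | the dry ground: the beetle, the worm]
5. Warden goes to the dry ground with the toad.  [the marsh camp: the fly, the frog, the lizard, the moth, the spider | the dry ground: the beetle, the toad, the worm]
6. Warden goes back to the marsh camp alone.  [the marsh camp: the fly, the frog, the lizard, the moth, the spider | the dry ground: the beetle, the toad, the worm]
7. Warden goes to the dry ground with the fly.  [the marsh camp: the frog, the lizard, the moth, the spider | the dry ground: the beetle, the fly, the toad, the worm]
8. Warden goes back to the marsh camp alone.  [the marsh camp: the frog, the lizard, the moth, the spider | the dry ground: the beetle, the fly, the toad, the worm]
9. Warden goes to the dry ground with the frog.  [the marsh camp: the lizard, the moth, the spider | the dry ground: the beetle, the fly, the frog, the toad, the worm]
10. Warden goes back to the marsh camp alone.  [the marsh camp: the lizard, the moth, the spider | the dry ground: the beetle, the fly, the frog, the toad, the worm]
11. Warden goes to the dry ground with the moth.  [the marsh camp: the lizard, the spider | the dry ground: the beetle, the fly, the frog, the moth, the toad, the worm]
12. Warden goes back to the marsh camp alone.  [the marsh camp: the lizard, the spider | the dry ground: the beetle, the fly, the frog, the moth, the toad, the worm]
13. Warden goes to the dry ground with the spider.  [the marsh camp: the lizard | the dry ground: the beetle, the fly, the frog, the moth, the spider, the toad, the worm]
14. Warden goes back to the marsh camp alone.  [the marsh camp: the lizard | the dry ground: the beetle, the fly, the frog, the moth, the spider, the toad, the worm]
15. Warden goes to the dry ground with the lizard.  [the marsh camp: — | the dry ground: the beetle, the fly, the frog, the lizard, the moth, the spider, the toad, the worm]

No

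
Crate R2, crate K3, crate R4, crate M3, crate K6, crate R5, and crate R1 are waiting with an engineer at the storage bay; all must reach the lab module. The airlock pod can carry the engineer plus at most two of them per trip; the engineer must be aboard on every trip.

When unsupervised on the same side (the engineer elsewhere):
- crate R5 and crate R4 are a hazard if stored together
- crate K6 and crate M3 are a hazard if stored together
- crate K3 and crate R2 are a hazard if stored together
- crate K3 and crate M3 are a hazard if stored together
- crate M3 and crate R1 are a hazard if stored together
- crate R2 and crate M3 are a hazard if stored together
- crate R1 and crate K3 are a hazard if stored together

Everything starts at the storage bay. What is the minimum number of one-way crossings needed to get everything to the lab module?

impossible

Whatever the first load, the items left behind include a forbidden pair without the engineer. No opening move is safe, so no plan exists.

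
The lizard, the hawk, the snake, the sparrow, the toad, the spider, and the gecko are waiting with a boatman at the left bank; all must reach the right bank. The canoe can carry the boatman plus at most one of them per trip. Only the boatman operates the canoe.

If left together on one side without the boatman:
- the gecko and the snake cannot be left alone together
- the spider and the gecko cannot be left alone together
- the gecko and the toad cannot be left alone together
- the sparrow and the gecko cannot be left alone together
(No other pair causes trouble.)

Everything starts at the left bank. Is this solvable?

No

Following every safe sequence of crossings from the start, the most of the 7 that can be at the right bank as the canoe arrives there on crossings 1, 3, 5, 7 is 1, 2, 3, 4 respectively; the best ever achieved is 4 of 7.
From crossing 9 on, no configuration arises that was not already reachable earlier: only 44 distinct safe configurations (who is on which side, and where the canoe is) can ever be reached, none of them has everyone across, and every continuation just revisits them. So no valid plan exists.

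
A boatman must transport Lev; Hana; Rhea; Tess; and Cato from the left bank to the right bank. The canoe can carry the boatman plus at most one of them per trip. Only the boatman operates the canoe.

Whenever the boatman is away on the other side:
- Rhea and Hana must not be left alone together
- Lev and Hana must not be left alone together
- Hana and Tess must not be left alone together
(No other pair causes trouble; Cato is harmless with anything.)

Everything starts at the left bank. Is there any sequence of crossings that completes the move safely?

No

Following every safe sequence of crossings from the start, the most of the 5 that can be at the right bank as the canoe arrives there on crossings 1, 3, 5 is 1, 2, 3 respectively; the best ever achieved is 3 of 5.
From crossing 7 on, no configuration arises that was not already reachable earlier: only 18 distinct safe configurations (who is on which side, and where the canoe is) can ever be reached, none of them has everyone across, and every continuation just revisits them. So no valid plan exists.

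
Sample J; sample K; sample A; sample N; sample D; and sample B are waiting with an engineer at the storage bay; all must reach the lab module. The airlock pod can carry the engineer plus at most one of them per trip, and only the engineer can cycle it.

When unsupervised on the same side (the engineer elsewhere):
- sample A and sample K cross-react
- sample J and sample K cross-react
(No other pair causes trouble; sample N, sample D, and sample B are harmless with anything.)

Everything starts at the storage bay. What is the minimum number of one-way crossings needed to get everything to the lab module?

13

Counting alone: the engineer can take at most 1 across per trip to the lab module, so moving all 6 needs at least 6 loaded trips out, with a return between consecutive ones — at least 11 crossings.
The safety rule pushes this higher. Following every safe sequence of crossings, the most of the 6 that can be at the lab module as the airlock pod arrives there on crossing 11 is 5 — never all 6.
So no plan with fewer than 13 crossings exists, and this one achieves 13:
1. Engineer goes to the lab module with sample K.  [the storage bay: sample A, sample B, sample D, sample J, sample N | the lab module: sample K]
2. Engineer goes back to the storage bay alone.  [the storage bay: sample A, sample B, sample D, sample J, sample N | the lab module: sample K]
3. Engineer goes to the lab module with sample J.  [the storage bay: sample A, sample B, sample D, sample N | the lab module: sample J, sample K]
4. Engineer goes back to the storage bay with sample K.  [the storage bay: sample A, sample B, sample D, sample K, sample N | the lab module: sample J]
5. Engineer goes to the lab module with sample A.  [the storage bay: sample B, sample D, sample K, sample N | the lab module: sample A, sample J]
6. Engineer goes back to the storage bay alone.  [the storage bay: sample B, sample D, sample K, sample N | the lab module: sample A, sample J]
7. Engineer goes to the lab module with sample N.  [the storage bay: sample B, sample D, sample K | the lab module: sample A, sample J, sample N]
8. Engineer goes back to the storage bay alone.  [the storage bay: sample B, sample D, sample K | the lab module: sample A, sample J, sample N]
9. Engineer goes to the lab module with sample D.  [the storage bay: sample B, sample K | the lab module: sample A, sample D, sample J, sample N]
10. Engineer goes back to the storage bay alone.  [the storage bay: sample B, sample K | the lab module: sample A, sample D, sample J, sample N]
11. Engineer goes to the lab module with sample B.  [the storage bay: sample K | the lab module: sample A, sample B, sample D, sample J, sample N]
12. Engineer goes back to the storage bay alone.  [the storage bay: sample K | the lab module: sample A, sample B, sample D, sample J, sample N]
13. Engineer goes to the lab module with sample K.  [the storage bay: — | the lab module: sample A, sample B, sample D, sample J, sample K, sample N]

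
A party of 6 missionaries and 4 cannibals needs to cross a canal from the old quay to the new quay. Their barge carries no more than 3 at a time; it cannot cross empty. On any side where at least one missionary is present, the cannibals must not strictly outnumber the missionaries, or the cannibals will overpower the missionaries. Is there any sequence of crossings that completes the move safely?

Yes

1. 2 cannibals → the new quay.  (the old quay: 6M 2C; the new quay: 0M 2C)
2. 1 cannibal ← the old quay.  (the old quay: 6M 3C; the new quay: 0M 1C)
3. 3 cannibals → the new quay.  (the old quay: 6M 0C; the new quay: 0M 4C)
4. 1 cannibal ← the old quay.  (the old quay: 6M 1C; the new quay: 0M 3C)
5. 3 missionaries → the new quay.  (the old quay: 3M 1C; the new quay: 3M 3C)
6. 1 cannibal ← the old quay.  (the old quay: 3M 2C; the new quay: 3M 2C)
7. 1 missionary and 2 cannibals → the new quay.  (the old quay: 2M 0C; the new quay: 4M 4C)
8. 1 cannibal ← the old quay.  (the old quay: 2M 1C; the new quay: 4M 3C)
9. 2 missionaries and 1 cannibal → the new quay.  (the old quay: 0M 0C; the new quay: 6M 4C)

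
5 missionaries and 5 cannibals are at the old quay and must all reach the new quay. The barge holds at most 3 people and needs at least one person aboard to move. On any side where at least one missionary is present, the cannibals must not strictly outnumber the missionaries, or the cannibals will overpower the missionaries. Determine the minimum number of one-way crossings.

Counting alone: each trip to the new quay takes at most 3 across and each return brings at least 1 back, so after t trips out (and t−1 returns) at most 3t − (t−1) of the 10 are across; that first reaches 10 at t = 5, so at least 9 crossings are needed.
The safety rule pushes this higher. Following every safe sequence of crossings, the most of the 10 that can be at the new quay as the barge arrives there on crossing 9 is 9 — never all 10.
So no plan with fewer than 11 crossings exists, and this one achieves 11:
1. 2 cannibals → the new quay.  (the old quay: 5M 3C; the new quay: 0M 2C)
2. 1 cannibal ← the old quay.  (the old quay: 5M 4C; the new quay: 0M 1C)
3. 3 cannibals → the new quay.  (the old quay: 5M 1C; the new quay: 0M 4C)
4. 1 cannibal ← the old quay.  (the old quay: 5M 2C; the new quay: 0M 3C)
5. 3 missionaries → the new quay.  (the old quay: 2M 2C; the new quay: 3M 3C)
6. 1 missionary and 1 cannibal ← the old quay.  (the old quay: 3M 3C; the new quay: 2M 2C)
7. 3 missionaries → the new quay.  (the old quay: 0M 3C; the new quay: 5M 2C)
8. 1 cannibal ← the old quay.  (the old quay: 0M 4C; the new quay: 5M 1C)
9. 2 cannibals → the new quay.  (the old quay: 0M 2C; the new quay: 5M 3C)
10. 1 cannibal ← the old quay.  (the old quay: 0M 3C; the new quay: 5M 2C)
11. 3 cannibals → the new quay.  (the old quay: 0M 0C; the new quay: 5M 5C)

11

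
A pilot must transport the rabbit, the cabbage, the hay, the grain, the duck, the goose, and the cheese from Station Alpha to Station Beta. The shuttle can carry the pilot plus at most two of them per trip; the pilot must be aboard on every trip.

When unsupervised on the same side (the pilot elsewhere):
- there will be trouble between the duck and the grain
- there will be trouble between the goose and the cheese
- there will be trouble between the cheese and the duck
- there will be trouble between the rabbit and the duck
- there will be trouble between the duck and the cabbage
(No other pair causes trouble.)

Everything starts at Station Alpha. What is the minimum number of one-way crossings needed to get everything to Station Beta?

Counting alone: the pilot can take at most 2 across per trip to Station Beta, so moving all 7 needs at least 4 loaded trips out, with a return between consecutive ones — at least 7 crossings.
The safety rule pushes this higher. Following every safe sequence of crossings, the most of the 7 that can be at Station Beta as the shuttle arrives there on crossing 7 is 6 — never all 7.
So no plan with fewer than 9 crossings exists, and this one achieves 9:
1. Pilot goes to Station Beta with the duck and the goose.  [Station Alpha: the cabbage, the cheese, the grain, the hay, the rabbit | Station Beta: the duck, the goose]
2. Pilot goes back to Station Alpha alone.  [Station Alpha: the cabbage, the cheese, the grain, the hay, the rabbit | Station Beta: the duck, the goose]
3. Pilot goes to Station Beta with the hay.  [Station Alpha: the cabbage, the cheese, the grain, the rabbit | Station Beta: the duck, the goose, the hay]
4. Pilot goes back to Station Alpha alone.  [Station Alpha: the cabbage, the cheese, the grain, the rabbit | Station Beta: the duck, the goose, the hay]
5. Pilot goes to Station Beta with the cabbage and the rabbit.  [Station Alpha: the cheese, the grain | Station Beta: the cabbage, the duck, the goose, the hay, the rabbit]
6. Pilot goes back to Station Alpha with the duck.  [Station Alpha: the cheese, the duck, the grain | Station Beta: the cabbage, the goose, the hay, the rabbit]
7. Pilot goes to Station Beta with the duck and the grain.  [Station Alpha: the cheese | Station Beta: the cabbage, the duck, the goose, the grain, the hay, the rabbit]
8. Pilot goes back to Station Alpha with the duck.  [Station Alpha: the cheese, the duck | Station Beta: the cabbage, the goose, the grain, the hay, the rabbit]
9. Pilot goes to Station Beta with the cheese and the duck.  [Station Alpha: — | Station Beta: the cabbage, the cheese, the duck, the goose, the grain, the hay, the rabbit]

9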